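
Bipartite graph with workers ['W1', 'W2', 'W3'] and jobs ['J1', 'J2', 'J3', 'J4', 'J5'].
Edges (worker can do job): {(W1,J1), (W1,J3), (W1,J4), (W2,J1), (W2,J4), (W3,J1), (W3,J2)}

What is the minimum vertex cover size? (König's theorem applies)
Minimum vertex cover size = 3

By König's theorem: in bipartite graphs,
min vertex cover = max matching = 3

Maximum matching has size 3, so minimum vertex cover also has size 3.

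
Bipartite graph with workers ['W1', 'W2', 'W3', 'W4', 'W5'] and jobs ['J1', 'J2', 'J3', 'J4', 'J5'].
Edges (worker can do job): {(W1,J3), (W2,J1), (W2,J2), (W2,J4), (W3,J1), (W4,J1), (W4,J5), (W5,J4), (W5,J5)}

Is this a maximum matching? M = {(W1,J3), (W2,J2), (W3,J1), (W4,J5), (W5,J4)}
Yes, size 5 is maximum

Proposed matching has size 5.
Maximum matching size for this graph: 5.

This is a maximum matching.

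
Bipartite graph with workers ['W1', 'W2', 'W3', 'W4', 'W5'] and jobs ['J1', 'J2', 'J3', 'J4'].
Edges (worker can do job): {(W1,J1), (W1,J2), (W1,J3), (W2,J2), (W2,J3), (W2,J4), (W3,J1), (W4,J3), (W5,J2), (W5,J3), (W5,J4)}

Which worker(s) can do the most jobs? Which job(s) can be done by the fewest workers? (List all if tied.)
Most versatile: W1, W2, W5 (3 jobs); Least covered: J1, J4 (2 workers)

Worker degrees (jobs they can do): W1:3, W2:3, W3:1, W4:1, W5:3
Job degrees (workers who can do it): J1:2, J2:3, J3:4, J4:2

Maximum worker degree is 3, achieved by: W1, W2, W5
Minimum job degree is 2, achieved by: J1, J4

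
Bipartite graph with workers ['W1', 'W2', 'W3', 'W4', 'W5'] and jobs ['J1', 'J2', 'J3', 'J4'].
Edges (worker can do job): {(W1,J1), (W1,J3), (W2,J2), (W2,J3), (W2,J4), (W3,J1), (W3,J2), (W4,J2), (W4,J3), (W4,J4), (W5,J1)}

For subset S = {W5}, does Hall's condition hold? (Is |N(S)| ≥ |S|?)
Yes: |N(S)| = 1, |S| = 1

Subset S = {W5}
Neighbors N(S) = {J1}

|N(S)| = 1, |S| = 1
Hall's condition: |N(S)| ≥ |S| is satisfied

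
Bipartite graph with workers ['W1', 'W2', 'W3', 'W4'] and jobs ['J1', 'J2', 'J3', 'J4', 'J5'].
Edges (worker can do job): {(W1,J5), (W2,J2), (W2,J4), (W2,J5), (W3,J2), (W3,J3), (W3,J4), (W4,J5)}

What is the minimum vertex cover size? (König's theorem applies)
Minimum vertex cover size = 3

By König's theorem: in bipartite graphs,
min vertex cover = max matching = 3

Maximum matching has size 3, so minimum vertex cover also has size 3.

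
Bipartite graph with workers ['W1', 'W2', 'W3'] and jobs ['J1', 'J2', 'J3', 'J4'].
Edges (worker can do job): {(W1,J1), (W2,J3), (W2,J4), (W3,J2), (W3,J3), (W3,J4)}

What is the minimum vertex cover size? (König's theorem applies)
Minimum vertex cover size = 3

By König's theorem: in bipartite graphs,
min vertex cover = max matching = 3

Maximum matching has size 3, so minimum vertex cover also has size 3.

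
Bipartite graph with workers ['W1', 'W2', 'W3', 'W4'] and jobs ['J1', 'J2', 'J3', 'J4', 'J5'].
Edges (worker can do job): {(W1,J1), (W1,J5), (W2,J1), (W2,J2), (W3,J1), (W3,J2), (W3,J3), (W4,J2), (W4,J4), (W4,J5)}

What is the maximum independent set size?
Maximum independent set = 5

By König's theorem:
- Min vertex cover = Max matching = 4
- Max independent set = Total vertices - Min vertex cover
- Max independent set = 9 - 4 = 5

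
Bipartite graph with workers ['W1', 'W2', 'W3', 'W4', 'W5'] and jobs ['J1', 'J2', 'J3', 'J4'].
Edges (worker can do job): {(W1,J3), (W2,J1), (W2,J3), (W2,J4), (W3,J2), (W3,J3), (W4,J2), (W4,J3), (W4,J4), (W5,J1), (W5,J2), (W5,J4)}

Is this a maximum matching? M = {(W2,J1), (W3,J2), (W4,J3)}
No, size 3 is not maximum

Proposed matching has size 3.
Maximum matching size for this graph: 4.

This is NOT maximum - can be improved to size 4.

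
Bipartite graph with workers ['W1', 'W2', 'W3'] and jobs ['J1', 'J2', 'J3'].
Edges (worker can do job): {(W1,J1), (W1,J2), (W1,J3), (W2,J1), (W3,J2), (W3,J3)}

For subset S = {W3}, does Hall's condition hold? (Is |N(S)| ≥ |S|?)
Yes: |N(S)| = 2, |S| = 1

Subset S = {W3}
Neighbors N(S) = {J2, J3}

|N(S)| = 2, |S| = 1
Hall's condition: |N(S)| ≥ |S| is satisfied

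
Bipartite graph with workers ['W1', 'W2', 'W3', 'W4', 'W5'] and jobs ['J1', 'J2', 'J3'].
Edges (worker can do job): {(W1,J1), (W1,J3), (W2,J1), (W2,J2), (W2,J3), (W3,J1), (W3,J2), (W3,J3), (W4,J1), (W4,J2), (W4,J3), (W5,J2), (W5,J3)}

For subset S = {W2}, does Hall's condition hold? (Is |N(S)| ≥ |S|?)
Yes: |N(S)| = 3, |S| = 1

Subset S = {W2}
Neighbors N(S) = {J1, J2, J3}

|N(S)| = 3, |S| = 1
Hall's condition: |N(S)| ≥ |S| is satisfied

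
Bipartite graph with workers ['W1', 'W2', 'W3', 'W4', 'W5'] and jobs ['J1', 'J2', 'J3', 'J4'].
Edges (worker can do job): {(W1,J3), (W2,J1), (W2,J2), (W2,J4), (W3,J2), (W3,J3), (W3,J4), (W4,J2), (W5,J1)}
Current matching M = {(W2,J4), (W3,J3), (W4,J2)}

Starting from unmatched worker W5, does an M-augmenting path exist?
Yes: W5 → J1

An M-augmenting path alternates non-matching / matching edges, starting and ending at unmatched vertices.
Path: W5 → J1
(J1 is unmatched in M, so the path is augmenting.)
Flipping edges along this path would increase |M| from 3 to 4.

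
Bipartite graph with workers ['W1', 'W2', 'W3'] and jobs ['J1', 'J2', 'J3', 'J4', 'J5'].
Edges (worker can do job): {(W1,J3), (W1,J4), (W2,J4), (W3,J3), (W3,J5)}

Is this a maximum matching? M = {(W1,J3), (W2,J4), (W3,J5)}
Yes, size 3 is maximum

Proposed matching has size 3.
Maximum matching size for this graph: 3.

This is a maximum matching.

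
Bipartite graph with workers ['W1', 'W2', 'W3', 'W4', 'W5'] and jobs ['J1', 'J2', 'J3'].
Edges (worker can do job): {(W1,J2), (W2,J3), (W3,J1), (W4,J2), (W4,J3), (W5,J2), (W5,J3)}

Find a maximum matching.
Matching: {(W3,J1), (W4,J2), (W5,J3)}

Maximum matching (size 3):
  W3 → J1
  W4 → J2
  W5 → J3

Each worker is assigned to at most one job, and each job to at most one worker.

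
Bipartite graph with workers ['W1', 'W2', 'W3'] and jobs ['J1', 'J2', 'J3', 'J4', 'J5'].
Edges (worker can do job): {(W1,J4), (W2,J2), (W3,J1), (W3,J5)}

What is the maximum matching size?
Maximum matching size = 3

Maximum matching: {(W1,J4), (W2,J2), (W3,J5)}
Size: 3

This assigns 3 workers to 3 distinct jobs.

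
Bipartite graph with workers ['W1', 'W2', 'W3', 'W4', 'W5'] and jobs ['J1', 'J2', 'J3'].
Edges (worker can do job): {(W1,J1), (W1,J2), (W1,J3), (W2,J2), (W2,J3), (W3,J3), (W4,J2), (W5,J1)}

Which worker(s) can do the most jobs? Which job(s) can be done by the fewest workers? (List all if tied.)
Most versatile: W1 (3 jobs); Least covered: J1 (2 workers)

Worker degrees (jobs they can do): W1:3, W2:2, W3:1, W4:1, W5:1
Job degrees (workers who can do it): J1:2, J2:3, J3:3

Maximum worker degree is 3, achieved by: W1
Minimum job degree is 2, achieved by: J1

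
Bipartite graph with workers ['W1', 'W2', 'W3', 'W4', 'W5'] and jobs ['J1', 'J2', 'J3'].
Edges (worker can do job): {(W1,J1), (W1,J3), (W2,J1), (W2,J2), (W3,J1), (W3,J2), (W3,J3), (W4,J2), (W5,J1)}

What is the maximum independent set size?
Maximum independent set = 5

By König's theorem:
- Min vertex cover = Max matching = 3
- Max independent set = Total vertices - Min vertex cover
- Max independent set = 8 - 3 = 5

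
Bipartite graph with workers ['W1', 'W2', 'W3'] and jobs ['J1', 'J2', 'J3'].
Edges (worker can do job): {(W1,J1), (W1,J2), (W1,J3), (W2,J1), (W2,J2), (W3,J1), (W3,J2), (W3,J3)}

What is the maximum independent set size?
Maximum independent set = 3

By König's theorem:
- Min vertex cover = Max matching = 3
- Max independent set = Total vertices - Min vertex cover
- Max independent set = 6 - 3 = 3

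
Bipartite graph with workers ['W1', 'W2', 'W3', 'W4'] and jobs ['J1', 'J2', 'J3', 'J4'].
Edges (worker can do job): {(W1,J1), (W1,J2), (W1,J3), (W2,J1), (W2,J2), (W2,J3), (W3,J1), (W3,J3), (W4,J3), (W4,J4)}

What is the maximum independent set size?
Maximum independent set = 4

By König's theorem:
- Min vertex cover = Max matching = 4
- Max independent set = Total vertices - Min vertex cover
- Max independent set = 8 - 4 = 4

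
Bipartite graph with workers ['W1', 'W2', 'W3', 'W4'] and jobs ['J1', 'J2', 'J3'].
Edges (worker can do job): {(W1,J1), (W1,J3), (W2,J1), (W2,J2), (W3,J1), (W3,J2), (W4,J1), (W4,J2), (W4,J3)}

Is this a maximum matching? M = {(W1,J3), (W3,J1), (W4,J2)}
Yes, size 3 is maximum

Proposed matching has size 3.
Maximum matching size for this graph: 3.

This is a maximum matching.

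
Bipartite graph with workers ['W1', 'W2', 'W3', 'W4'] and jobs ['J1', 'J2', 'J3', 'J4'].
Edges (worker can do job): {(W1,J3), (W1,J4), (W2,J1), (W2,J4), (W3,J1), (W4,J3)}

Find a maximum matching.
Matching: {(W1,J4), (W3,J1), (W4,J3)}

Maximum matching (size 3):
  W1 → J4
  W3 → J1
  W4 → J3

Each worker is assigned to at most one job, and each job to at most one worker.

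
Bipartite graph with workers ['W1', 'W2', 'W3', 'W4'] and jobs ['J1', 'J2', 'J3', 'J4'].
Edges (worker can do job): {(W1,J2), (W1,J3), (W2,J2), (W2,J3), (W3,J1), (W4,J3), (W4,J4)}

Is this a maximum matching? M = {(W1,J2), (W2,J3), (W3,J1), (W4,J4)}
Yes, size 4 is maximum

Proposed matching has size 4.
Maximum matching size for this graph: 4.

This is a maximum matching.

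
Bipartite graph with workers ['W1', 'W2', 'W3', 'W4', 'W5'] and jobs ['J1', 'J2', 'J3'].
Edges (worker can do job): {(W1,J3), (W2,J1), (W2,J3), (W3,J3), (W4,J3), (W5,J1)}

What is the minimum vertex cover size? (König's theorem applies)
Minimum vertex cover size = 2

By König's theorem: in bipartite graphs,
min vertex cover = max matching = 2

Maximum matching has size 2, so minimum vertex cover also has size 2.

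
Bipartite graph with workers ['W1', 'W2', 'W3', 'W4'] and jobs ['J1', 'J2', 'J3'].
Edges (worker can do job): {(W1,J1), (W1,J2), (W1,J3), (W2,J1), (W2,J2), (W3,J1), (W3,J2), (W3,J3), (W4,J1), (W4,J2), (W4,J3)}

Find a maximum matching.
Matching: {(W1,J1), (W3,J2), (W4,J3)}

Maximum matching (size 3):
  W1 → J1
  W3 → J2
  W4 → J3

Each worker is assigned to at most one job, and each job to at most one worker.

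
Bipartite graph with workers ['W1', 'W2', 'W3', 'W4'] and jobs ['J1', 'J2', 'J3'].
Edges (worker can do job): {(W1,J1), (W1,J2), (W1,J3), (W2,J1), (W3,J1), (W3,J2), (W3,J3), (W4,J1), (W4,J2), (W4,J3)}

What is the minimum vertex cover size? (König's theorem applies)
Minimum vertex cover size = 3

By König's theorem: in bipartite graphs,
min vertex cover = max matching = 3

Maximum matching has size 3, so minimum vertex cover also has size 3.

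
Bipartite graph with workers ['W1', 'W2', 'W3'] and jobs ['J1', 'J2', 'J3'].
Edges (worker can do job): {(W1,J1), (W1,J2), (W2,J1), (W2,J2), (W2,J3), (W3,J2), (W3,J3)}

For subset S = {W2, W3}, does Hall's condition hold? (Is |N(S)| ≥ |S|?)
Yes: |N(S)| = 3, |S| = 2

Subset S = {W2, W3}
Neighbors N(S) = {J1, J2, J3}

|N(S)| = 3, |S| = 2
Hall's condition: |N(S)| ≥ |S| is satisfied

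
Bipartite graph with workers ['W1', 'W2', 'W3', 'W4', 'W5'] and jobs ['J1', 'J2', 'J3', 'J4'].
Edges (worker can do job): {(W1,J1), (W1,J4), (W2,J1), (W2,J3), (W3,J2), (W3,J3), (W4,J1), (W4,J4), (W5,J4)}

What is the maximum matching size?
Maximum matching size = 4

Maximum matching: {(W2,J3), (W3,J2), (W4,J1), (W5,J4)}
Size: 4

This assigns 4 workers to 4 distinct jobs.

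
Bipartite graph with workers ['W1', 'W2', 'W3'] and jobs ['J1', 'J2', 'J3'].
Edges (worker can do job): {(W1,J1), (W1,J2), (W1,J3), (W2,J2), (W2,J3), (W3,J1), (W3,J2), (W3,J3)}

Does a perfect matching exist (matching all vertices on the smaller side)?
Yes, perfect matching exists (size 3)

Perfect matching: {(W1,J1), (W2,J2), (W3,J3)}
All 3 vertices on the smaller side are matched.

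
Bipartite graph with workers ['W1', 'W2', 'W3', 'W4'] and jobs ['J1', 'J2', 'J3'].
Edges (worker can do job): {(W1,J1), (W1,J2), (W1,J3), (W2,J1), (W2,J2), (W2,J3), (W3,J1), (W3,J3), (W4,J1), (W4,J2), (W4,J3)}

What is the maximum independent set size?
Maximum independent set = 4

By König's theorem:
- Min vertex cover = Max matching = 3
- Max independent set = Total vertices - Min vertex cover
- Max independent set = 7 - 3 = 4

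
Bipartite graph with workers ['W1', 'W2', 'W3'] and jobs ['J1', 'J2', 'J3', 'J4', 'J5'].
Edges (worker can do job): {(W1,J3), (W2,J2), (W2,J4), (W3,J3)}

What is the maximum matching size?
Maximum matching size = 2

Maximum matching: {(W2,J4), (W3,J3)}
Size: 2

This assigns 2 workers to 2 distinct jobs.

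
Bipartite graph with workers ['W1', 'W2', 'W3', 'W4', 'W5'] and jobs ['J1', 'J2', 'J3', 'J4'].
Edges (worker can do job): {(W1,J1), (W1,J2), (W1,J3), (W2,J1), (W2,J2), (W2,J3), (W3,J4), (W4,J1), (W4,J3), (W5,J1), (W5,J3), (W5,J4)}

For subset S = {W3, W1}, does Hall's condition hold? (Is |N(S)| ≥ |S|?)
Yes: |N(S)| = 4, |S| = 2

Subset S = {W3, W1}
Neighbors N(S) = {J1, J2, J3, J4}

|N(S)| = 4, |S| = 2
Hall's condition: |N(S)| ≥ |S| is satisfied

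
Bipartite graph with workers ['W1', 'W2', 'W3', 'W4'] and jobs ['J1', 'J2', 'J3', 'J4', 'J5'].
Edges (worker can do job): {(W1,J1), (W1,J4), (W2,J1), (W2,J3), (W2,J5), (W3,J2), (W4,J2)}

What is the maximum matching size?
Maximum matching size = 3

Maximum matching: {(W1,J1), (W2,J3), (W4,J2)}
Size: 3

This assigns 3 workers to 3 distinct jobs.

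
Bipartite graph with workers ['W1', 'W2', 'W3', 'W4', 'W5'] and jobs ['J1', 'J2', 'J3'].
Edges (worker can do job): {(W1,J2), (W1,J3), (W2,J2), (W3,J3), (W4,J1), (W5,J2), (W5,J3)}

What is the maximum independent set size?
Maximum independent set = 5

By König's theorem:
- Min vertex cover = Max matching = 3
- Max independent set = Total vertices - Min vertex cover
- Max independent set = 8 - 3 = 5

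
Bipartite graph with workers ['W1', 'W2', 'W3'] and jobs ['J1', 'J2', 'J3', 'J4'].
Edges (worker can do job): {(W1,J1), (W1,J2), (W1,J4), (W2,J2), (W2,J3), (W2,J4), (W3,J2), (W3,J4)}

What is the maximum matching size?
Maximum matching size = 3

Maximum matching: {(W1,J1), (W2,J3), (W3,J4)}
Size: 3

This assigns 3 workers to 3 distinct jobs.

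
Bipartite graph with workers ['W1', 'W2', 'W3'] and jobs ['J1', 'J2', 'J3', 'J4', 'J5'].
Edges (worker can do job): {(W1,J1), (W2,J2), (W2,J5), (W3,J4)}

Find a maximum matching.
Matching: {(W1,J1), (W2,J2), (W3,J4)}

Maximum matching (size 3):
  W1 → J1
  W2 → J2
  W3 → J4

Each worker is assigned to at most one job, and each job to at most one worker.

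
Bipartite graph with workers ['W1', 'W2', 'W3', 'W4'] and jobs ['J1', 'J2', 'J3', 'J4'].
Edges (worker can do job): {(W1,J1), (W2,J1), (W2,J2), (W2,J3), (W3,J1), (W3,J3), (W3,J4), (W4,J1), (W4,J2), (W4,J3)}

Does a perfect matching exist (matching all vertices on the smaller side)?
Yes, perfect matching exists (size 4)

Perfect matching: {(W1,J1), (W2,J2), (W3,J4), (W4,J3)}
All 4 vertices on the smaller side are matched.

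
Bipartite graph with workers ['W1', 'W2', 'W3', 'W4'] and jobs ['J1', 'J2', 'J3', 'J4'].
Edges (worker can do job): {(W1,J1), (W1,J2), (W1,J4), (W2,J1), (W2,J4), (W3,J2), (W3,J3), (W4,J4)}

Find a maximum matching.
Matching: {(W1,J2), (W2,J1), (W3,J3), (W4,J4)}

Maximum matching (size 4):
  W1 → J2
  W2 → J1
  W3 → J3
  W4 → J4

Each worker is assigned to at most one job, and each job to at most one worker.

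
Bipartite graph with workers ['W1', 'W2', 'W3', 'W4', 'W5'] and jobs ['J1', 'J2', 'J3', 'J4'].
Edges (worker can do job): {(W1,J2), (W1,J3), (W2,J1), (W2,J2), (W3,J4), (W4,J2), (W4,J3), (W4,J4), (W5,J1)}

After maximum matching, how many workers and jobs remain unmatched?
Unmatched: 1 workers, 0 jobs

Maximum matching size: 4
Workers: 5 total, 4 matched, 1 unmatched
Jobs: 4 total, 4 matched, 0 unmatched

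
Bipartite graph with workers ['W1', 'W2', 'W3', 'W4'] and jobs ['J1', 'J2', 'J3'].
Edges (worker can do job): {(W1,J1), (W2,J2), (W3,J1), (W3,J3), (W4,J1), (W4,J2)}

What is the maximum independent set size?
Maximum independent set = 4

By König's theorem:
- Min vertex cover = Max matching = 3
- Max independent set = Total vertices - Min vertex cover
- Max independent set = 7 - 3 = 4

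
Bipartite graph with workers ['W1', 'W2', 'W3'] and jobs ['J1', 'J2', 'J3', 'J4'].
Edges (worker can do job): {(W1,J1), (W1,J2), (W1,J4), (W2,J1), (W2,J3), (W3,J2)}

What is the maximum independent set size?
Maximum independent set = 4

By König's theorem:
- Min vertex cover = Max matching = 3
- Max independent set = Total vertices - Min vertex cover
- Max independent set = 7 - 3 = 4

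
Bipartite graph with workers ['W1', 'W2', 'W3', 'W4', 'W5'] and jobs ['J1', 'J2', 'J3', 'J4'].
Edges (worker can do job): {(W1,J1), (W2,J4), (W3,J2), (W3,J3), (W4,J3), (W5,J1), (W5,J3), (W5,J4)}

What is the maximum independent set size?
Maximum independent set = 5

By König's theorem:
- Min vertex cover = Max matching = 4
- Max independent set = Total vertices - Min vertex cover
- Max independent set = 9 - 4 = 5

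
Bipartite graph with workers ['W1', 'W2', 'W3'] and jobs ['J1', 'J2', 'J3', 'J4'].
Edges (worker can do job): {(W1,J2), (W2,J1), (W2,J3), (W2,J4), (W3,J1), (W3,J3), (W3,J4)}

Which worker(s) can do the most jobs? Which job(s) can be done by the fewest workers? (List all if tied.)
Most versatile: W2, W3 (3 jobs); Least covered: J2 (1 workers)

Worker degrees (jobs they can do): W1:1, W2:3, W3:3
Job degrees (workers who can do it): J1:2, J2:1, J3:2, J4:2

Maximum worker degree is 3, achieved by: W2, W3
Minimum job degree is 1, achieved by: J2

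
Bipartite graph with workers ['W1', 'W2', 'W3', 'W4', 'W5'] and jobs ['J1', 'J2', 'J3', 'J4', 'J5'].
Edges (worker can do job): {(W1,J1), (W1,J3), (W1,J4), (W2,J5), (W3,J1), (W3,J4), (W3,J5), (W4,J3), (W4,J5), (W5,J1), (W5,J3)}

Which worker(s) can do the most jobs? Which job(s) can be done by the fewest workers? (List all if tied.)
Most versatile: W1, W3 (3 jobs); Least covered: J2 (0 workers)

Worker degrees (jobs they can do): W1:3, W2:1, W3:3, W4:2, W5:2
Job degrees (workers who can do it): J1:3, J2:0, J3:3, J4:2, J5:3

Maximum worker degree is 3, achieved by: W1, W3
Minimum job degree is 0, achieved by: J2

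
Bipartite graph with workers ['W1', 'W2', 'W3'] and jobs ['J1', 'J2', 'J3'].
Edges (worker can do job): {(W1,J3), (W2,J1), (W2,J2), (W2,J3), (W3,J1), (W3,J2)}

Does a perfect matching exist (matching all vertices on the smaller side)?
Yes, perfect matching exists (size 3)

Perfect matching: {(W1,J3), (W2,J1), (W3,J2)}
All 3 vertices on the smaller side are matched.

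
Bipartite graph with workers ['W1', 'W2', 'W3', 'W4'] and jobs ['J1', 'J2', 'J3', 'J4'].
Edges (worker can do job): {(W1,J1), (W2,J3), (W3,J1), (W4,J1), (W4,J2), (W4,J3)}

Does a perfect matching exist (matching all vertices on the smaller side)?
No, maximum matching has size 3 < 4

Maximum matching has size 3, need 4 for perfect matching.
Unmatched workers: ['W1']
Unmatched jobs: ['J4']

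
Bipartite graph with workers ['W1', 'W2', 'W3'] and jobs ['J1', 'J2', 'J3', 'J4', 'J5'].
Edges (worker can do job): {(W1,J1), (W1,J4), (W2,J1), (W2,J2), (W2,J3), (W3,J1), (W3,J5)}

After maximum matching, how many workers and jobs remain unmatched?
Unmatched: 0 workers, 2 jobs

Maximum matching size: 3
Workers: 3 total, 3 matched, 0 unmatched
Jobs: 5 total, 3 matched, 2 unmatched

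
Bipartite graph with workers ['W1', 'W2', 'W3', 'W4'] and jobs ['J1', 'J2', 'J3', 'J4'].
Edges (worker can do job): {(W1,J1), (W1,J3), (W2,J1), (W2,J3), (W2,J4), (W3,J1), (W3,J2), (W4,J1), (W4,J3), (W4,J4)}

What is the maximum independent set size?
Maximum independent set = 4

By König's theorem:
- Min vertex cover = Max matching = 4
- Max independent set = Total vertices - Min vertex cover
- Max independent set = 8 - 4 = 4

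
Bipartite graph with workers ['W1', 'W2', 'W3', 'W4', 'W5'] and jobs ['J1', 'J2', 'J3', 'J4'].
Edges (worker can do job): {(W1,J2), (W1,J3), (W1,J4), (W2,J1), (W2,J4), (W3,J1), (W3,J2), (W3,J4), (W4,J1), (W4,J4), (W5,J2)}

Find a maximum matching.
Matching: {(W1,J3), (W3,J4), (W4,J1), (W5,J2)}

Maximum matching (size 4):
  W1 → J3
  W3 → J4
  W4 → J1
  W5 → J2

Each worker is assigned to at most one job, and each job to at most one worker.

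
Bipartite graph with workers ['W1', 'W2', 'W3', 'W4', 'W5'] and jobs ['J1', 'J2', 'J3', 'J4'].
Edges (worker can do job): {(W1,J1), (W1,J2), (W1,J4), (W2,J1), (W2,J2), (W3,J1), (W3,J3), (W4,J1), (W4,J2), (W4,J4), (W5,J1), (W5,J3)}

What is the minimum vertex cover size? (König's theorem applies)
Minimum vertex cover size = 4

By König's theorem: in bipartite graphs,
min vertex cover = max matching = 4

Maximum matching has size 4, so minimum vertex cover also has size 4.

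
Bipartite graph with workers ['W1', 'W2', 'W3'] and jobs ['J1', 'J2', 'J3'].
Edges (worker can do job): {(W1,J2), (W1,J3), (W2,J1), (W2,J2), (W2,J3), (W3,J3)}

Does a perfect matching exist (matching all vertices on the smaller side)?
Yes, perfect matching exists (size 3)

Perfect matching: {(W1,J2), (W2,J1), (W3,J3)}
All 3 vertices on the smaller side are matched.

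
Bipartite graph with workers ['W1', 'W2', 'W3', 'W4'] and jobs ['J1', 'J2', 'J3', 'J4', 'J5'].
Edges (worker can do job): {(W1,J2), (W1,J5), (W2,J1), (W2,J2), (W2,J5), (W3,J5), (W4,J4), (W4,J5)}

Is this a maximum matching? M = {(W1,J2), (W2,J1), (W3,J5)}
No, size 3 is not maximum

Proposed matching has size 3.
Maximum matching size for this graph: 4.

This is NOT maximum - can be improved to size 4.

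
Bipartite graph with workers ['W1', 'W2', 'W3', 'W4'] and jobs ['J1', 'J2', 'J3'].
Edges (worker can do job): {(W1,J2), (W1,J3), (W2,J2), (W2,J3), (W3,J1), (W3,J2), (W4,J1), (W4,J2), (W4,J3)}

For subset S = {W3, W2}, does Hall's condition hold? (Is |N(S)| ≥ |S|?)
Yes: |N(S)| = 3, |S| = 2

Subset S = {W3, W2}
Neighbors N(S) = {J1, J2, J3}

|N(S)| = 3, |S| = 2
Hall's condition: |N(S)| ≥ |S| is satisfied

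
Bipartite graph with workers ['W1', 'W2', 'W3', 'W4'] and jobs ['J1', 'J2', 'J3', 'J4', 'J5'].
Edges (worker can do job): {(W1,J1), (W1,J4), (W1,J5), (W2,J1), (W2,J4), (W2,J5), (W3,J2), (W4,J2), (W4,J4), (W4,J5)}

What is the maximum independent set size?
Maximum independent set = 5

By König's theorem:
- Min vertex cover = Max matching = 4
- Max independent set = Total vertices - Min vertex cover
- Max independent set = 9 - 4 = 5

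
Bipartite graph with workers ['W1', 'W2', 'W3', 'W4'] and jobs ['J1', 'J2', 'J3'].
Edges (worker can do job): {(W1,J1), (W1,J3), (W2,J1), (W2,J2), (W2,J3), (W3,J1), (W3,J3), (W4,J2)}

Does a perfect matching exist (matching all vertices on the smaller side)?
Yes, perfect matching exists (size 3)

Perfect matching: {(W1,J1), (W3,J3), (W4,J2)}
All 3 vertices on the smaller side are matched.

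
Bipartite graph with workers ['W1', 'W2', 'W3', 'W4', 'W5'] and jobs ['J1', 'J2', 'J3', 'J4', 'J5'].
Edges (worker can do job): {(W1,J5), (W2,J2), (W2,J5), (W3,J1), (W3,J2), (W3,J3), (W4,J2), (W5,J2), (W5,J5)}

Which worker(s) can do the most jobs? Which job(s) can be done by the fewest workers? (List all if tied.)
Most versatile: W3 (3 jobs); Least covered: J4 (0 workers)

Worker degrees (jobs they can do): W1:1, W2:2, W3:3, W4:1, W5:2
Job degrees (workers who can do it): J1:1, J2:4, J3:1, J4:0, J5:3

Maximum worker degree is 3, achieved by: W3
Minimum job degree is 0, achieved by: J4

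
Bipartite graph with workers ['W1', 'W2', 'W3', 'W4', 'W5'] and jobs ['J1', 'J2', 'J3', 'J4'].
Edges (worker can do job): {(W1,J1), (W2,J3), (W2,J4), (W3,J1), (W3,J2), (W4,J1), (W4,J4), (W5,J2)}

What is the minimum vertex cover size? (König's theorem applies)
Minimum vertex cover size = 4

By König's theorem: in bipartite graphs,
min vertex cover = max matching = 4

Maximum matching has size 4, so minimum vertex cover also has size 4.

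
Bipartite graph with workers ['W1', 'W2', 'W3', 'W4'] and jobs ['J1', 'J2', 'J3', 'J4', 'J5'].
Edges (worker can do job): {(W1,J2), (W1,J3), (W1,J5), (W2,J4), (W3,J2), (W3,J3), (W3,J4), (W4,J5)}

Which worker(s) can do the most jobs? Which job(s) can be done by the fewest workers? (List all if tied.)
Most versatile: W1, W3 (3 jobs); Least covered: J1 (0 workers)

Worker degrees (jobs they can do): W1:3, W2:1, W3:3, W4:1
Job degrees (workers who can do it): J1:0, J2:2, J3:2, J4:2, J5:2

Maximum worker degree is 3, achieved by: W1, W3
Minimum job degree is 0, achieved by: J1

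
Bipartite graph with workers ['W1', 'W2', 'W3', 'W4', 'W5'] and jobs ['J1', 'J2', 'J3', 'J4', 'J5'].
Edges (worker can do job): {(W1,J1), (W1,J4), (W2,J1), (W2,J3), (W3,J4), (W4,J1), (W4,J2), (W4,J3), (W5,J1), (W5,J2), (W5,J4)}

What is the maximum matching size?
Maximum matching size = 4

Maximum matching: {(W2,J3), (W3,J4), (W4,J2), (W5,J1)}
Size: 4

This assigns 4 workers to 4 distinct jobs.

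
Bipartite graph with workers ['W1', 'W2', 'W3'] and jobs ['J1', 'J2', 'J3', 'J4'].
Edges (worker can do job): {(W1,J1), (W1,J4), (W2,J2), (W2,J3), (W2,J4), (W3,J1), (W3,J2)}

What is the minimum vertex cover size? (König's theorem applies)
Minimum vertex cover size = 3

By König's theorem: in bipartite graphs,
min vertex cover = max matching = 3

Maximum matching has size 3, so minimum vertex cover also has size 3.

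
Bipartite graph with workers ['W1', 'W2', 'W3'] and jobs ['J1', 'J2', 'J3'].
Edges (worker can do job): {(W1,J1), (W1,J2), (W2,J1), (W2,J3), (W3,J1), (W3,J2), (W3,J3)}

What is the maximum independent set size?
Maximum independent set = 3

By König's theorem:
- Min vertex cover = Max matching = 3
- Max independent set = Total vertices - Min vertex cover
- Max independent set = 6 - 3 = 3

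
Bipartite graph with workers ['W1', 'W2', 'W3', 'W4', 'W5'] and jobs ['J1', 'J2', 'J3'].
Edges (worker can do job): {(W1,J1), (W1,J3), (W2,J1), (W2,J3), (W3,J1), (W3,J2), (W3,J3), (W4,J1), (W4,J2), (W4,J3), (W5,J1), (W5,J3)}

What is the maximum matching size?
Maximum matching size = 3

Maximum matching: {(W3,J2), (W4,J3), (W5,J1)}
Size: 3

This assigns 3 workers to 3 distinct jobs.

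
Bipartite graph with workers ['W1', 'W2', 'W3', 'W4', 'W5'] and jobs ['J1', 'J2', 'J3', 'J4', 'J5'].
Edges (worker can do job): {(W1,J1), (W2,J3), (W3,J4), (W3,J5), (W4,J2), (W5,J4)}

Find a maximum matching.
Matching: {(W1,J1), (W2,J3), (W3,J5), (W4,J2), (W5,J4)}

Maximum matching (size 5):
  W1 → J1
  W2 → J3
  W3 → J5
  W4 → J2
  W5 → J4

Each worker is assigned to at most one job, and each job to at most one worker.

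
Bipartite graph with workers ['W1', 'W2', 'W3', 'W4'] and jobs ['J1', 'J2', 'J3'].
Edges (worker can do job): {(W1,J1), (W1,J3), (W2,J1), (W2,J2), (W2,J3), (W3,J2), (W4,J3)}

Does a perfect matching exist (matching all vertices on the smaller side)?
Yes, perfect matching exists (size 3)

Perfect matching: {(W1,J1), (W3,J2), (W4,J3)}
All 3 vertices on the smaller side are matched.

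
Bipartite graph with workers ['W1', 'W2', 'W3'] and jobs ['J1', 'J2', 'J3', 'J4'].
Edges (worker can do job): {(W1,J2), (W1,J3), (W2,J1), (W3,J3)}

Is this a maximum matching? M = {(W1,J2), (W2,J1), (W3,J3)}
Yes, size 3 is maximum

Proposed matching has size 3.
Maximum matching size for this graph: 3.

This is a maximum matching.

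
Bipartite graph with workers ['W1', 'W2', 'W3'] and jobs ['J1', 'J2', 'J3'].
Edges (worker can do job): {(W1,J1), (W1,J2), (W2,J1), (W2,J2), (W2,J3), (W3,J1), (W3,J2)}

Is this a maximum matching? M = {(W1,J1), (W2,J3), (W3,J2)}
Yes, size 3 is maximum

Proposed matching has size 3.
Maximum matching size for this graph: 3.

This is a maximum matching.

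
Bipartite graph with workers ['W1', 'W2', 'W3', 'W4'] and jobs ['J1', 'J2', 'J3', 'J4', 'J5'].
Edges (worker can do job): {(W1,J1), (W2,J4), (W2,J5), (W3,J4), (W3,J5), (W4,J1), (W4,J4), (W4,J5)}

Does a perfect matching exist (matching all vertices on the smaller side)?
No, maximum matching has size 3 < 4

Maximum matching has size 3, need 4 for perfect matching.
Unmatched workers: ['W1']
Unmatched jobs: ['J3', 'J2']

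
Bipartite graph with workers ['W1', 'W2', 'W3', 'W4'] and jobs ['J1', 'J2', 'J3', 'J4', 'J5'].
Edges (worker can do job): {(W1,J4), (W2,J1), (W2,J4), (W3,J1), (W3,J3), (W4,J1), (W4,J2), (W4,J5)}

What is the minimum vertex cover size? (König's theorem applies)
Minimum vertex cover size = 4

By König's theorem: in bipartite graphs,
min vertex cover = max matching = 4

Maximum matching has size 4, so minimum vertex cover also has size 4.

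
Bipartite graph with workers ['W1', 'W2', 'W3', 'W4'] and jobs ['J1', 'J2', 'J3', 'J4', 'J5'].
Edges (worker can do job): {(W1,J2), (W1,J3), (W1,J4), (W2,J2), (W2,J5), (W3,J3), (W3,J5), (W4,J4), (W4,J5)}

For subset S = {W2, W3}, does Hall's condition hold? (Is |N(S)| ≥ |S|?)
Yes: |N(S)| = 3, |S| = 2

Subset S = {W2, W3}
Neighbors N(S) = {J2, J3, J5}

|N(S)| = 3, |S| = 2
Hall's condition: |N(S)| ≥ |S| is satisfied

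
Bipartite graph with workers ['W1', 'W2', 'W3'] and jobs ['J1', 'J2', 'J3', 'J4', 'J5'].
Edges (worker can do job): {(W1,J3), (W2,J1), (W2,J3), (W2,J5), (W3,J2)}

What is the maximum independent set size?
Maximum independent set = 5

By König's theorem:
- Min vertex cover = Max matching = 3
- Max independent set = Total vertices - Min vertex cover
- Max independent set = 8 - 3 = 5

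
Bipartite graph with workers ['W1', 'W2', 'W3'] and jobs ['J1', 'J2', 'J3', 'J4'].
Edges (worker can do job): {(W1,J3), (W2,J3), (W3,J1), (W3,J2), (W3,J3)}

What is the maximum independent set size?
Maximum independent set = 5

By König's theorem:
- Min vertex cover = Max matching = 2
- Max independent set = Total vertices - Min vertex cover
- Max independent set = 7 - 2 = 5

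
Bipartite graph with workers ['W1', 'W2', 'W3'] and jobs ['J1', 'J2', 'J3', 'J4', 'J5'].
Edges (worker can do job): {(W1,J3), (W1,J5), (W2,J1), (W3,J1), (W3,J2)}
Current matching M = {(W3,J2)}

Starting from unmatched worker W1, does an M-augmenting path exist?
Yes: W1 → J5

An M-augmenting path alternates non-matching / matching edges, starting and ending at unmatched vertices.
Path: W1 → J5
(J5 is unmatched in M, so the path is augmenting.)
Flipping edges along this path would increase |M| from 1 to 2.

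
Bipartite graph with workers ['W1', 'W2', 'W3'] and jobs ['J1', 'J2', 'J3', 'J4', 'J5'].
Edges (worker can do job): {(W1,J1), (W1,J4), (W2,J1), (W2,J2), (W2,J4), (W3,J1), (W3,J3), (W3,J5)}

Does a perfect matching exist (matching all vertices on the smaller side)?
Yes, perfect matching exists (size 3)

Perfect matching: {(W1,J4), (W2,J1), (W3,J3)}
All 3 vertices on the smaller side are matched.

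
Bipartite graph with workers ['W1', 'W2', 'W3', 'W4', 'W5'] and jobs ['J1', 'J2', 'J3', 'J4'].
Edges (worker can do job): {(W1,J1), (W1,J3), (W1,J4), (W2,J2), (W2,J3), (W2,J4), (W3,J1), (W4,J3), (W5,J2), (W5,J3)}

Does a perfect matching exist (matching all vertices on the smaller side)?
Yes, perfect matching exists (size 4)

Perfect matching: {(W1,J4), (W3,J1), (W4,J3), (W5,J2)}
All 4 vertices on the smaller side are matched.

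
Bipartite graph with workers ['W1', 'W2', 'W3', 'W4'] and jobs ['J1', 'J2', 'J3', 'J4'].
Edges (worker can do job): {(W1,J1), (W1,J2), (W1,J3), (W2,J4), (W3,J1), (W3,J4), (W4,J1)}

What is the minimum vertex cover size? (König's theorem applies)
Minimum vertex cover size = 3

By König's theorem: in bipartite graphs,
min vertex cover = max matching = 3

Maximum matching has size 3, so minimum vertex cover also has size 3.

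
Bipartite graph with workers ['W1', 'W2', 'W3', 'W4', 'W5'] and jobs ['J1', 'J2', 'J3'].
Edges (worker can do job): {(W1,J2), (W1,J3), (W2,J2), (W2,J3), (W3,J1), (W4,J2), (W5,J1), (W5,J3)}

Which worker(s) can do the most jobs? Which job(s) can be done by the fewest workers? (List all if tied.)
Most versatile: W1, W2, W5 (2 jobs); Least covered: J1 (2 workers)

Worker degrees (jobs they can do): W1:2, W2:2, W3:1, W4:1, W5:2
Job degrees (workers who can do it): J1:2, J2:3, J3:3

Maximum worker degree is 2, achieved by: W1, W2, W5
Minimum job degree is 2, achieved by: J1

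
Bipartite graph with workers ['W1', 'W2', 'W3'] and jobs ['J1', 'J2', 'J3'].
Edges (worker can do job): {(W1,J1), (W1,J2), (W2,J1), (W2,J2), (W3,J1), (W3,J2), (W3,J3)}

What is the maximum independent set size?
Maximum independent set = 3

By König's theorem:
- Min vertex cover = Max matching = 3
- Max independent set = Total vertices - Min vertex cover
- Max independent set = 6 - 3 = 3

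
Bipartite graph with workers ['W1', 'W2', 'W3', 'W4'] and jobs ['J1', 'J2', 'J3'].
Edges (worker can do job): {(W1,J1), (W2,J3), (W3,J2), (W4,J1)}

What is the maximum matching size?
Maximum matching size = 3

Maximum matching: {(W2,J3), (W3,J2), (W4,J1)}
Size: 3

This assigns 3 workers to 3 distinct jobs.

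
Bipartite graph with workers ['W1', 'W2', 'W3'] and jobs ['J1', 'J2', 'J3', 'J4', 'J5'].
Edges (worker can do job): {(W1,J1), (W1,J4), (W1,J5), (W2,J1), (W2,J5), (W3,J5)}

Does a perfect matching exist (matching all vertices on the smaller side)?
Yes, perfect matching exists (size 3)

Perfect matching: {(W1,J4), (W2,J1), (W3,J5)}
All 3 vertices on the smaller side are matched.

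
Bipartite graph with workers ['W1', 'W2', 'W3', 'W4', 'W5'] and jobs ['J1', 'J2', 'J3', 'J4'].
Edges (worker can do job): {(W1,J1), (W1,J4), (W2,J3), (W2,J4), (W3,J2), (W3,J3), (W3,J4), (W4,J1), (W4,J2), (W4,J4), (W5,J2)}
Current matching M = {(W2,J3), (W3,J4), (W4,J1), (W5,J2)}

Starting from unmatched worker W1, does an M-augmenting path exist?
No augmenting path from W1

Alternating search from W1 reaches jobs: {J1, J2, J3, J4}.
Every reachable job is already matched in M, and following those matched edges back to workers exposes no further unvisited jobs.
No M-augmenting path from W1 exists.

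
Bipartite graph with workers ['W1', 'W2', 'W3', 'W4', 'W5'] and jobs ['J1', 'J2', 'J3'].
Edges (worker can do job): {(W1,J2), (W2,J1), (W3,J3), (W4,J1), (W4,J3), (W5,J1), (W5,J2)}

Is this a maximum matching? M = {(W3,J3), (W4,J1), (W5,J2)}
Yes, size 3 is maximum

Proposed matching has size 3.
Maximum matching size for this graph: 3.

This is a maximum matching.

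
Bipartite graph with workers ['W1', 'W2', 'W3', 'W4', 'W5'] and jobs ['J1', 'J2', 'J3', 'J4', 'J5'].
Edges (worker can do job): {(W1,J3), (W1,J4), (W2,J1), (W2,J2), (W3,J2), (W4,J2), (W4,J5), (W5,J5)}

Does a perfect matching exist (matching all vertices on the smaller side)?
No, maximum matching has size 4 < 5

Maximum matching has size 4, need 5 for perfect matching.
Unmatched workers: ['W4']
Unmatched jobs: ['J3']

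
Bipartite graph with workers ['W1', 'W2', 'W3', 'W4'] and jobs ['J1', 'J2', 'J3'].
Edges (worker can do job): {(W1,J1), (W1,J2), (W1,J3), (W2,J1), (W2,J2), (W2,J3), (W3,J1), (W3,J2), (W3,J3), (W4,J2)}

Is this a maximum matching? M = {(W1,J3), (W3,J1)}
No, size 2 is not maximum

Proposed matching has size 2.
Maximum matching size for this graph: 3.

This is NOT maximum - can be improved to size 3.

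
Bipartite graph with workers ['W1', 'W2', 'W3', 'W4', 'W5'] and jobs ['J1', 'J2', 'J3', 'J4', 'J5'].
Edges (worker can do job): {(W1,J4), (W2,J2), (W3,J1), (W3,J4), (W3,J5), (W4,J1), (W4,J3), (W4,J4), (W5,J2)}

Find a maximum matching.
Matching: {(W1,J4), (W3,J1), (W4,J3), (W5,J2)}

Maximum matching (size 4):
  W1 → J4
  W3 → J1
  W4 → J3
  W5 → J2

Each worker is assigned to at most one job, and each job to at most one worker.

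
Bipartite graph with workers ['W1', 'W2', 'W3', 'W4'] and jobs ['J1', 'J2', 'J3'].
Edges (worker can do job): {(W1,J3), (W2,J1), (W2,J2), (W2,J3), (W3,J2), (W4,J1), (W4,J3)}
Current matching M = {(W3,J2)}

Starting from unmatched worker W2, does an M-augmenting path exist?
Yes: W2 → J3

An M-augmenting path alternates non-matching / matching edges, starting and ending at unmatched vertices.
Path: W2 → J3
(J3 is unmatched in M, so the path is augmenting.)
Flipping edges along this path would increase |M| from 1 to 2.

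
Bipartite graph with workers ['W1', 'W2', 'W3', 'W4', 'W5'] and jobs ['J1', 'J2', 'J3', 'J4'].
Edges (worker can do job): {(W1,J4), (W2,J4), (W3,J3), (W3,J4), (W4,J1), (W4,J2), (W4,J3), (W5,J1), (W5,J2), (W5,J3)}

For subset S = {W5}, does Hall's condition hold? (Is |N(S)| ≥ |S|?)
Yes: |N(S)| = 3, |S| = 1

Subset S = {W5}
Neighbors N(S) = {J1, J2, J3}

|N(S)| = 3, |S| = 1
Hall's condition: |N(S)| ≥ |S| is satisfied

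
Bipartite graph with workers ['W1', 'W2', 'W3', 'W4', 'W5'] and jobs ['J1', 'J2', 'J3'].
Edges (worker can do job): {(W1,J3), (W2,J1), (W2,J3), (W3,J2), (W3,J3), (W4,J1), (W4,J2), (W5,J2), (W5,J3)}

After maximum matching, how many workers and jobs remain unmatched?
Unmatched: 2 workers, 0 jobs

Maximum matching size: 3
Workers: 5 total, 3 matched, 2 unmatched
Jobs: 3 total, 3 matched, 0 unmatched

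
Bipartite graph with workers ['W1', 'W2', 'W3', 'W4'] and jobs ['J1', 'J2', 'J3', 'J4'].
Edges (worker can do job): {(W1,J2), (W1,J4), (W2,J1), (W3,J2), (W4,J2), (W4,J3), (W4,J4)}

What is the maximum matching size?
Maximum matching size = 4

Maximum matching: {(W1,J4), (W2,J1), (W3,J2), (W4,J3)}
Size: 4

This assigns 4 workers to 4 distinct jobs.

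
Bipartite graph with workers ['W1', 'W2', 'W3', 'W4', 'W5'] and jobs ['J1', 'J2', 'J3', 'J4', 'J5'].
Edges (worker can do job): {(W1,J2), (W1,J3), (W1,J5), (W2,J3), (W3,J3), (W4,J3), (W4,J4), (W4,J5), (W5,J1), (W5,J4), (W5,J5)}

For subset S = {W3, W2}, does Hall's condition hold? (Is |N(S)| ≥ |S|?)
No: |N(S)| = 1, |S| = 2

Subset S = {W3, W2}
Neighbors N(S) = {J3}

|N(S)| = 1, |S| = 2
Hall's condition: |N(S)| ≥ |S| is NOT satisfied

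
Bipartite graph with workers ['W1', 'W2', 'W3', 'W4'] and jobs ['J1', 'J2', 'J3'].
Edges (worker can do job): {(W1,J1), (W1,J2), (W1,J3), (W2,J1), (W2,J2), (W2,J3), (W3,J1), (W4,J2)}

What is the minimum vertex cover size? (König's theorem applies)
Minimum vertex cover size = 3

By König's theorem: in bipartite graphs,
min vertex cover = max matching = 3

Maximum matching has size 3, so minimum vertex cover also has size 3.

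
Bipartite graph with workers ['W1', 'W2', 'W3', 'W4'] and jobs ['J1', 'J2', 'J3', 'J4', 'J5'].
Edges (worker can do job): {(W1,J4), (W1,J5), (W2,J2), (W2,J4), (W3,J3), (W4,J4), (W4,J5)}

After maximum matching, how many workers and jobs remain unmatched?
Unmatched: 0 workers, 1 jobs

Maximum matching size: 4
Workers: 4 total, 4 matched, 0 unmatched
Jobs: 5 total, 4 matched, 1 unmatched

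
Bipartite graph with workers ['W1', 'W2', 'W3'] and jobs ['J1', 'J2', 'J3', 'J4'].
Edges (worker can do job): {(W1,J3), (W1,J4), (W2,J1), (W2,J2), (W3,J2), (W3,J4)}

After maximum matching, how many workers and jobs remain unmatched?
Unmatched: 0 workers, 1 jobs

Maximum matching size: 3
Workers: 3 total, 3 matched, 0 unmatched
Jobs: 4 total, 3 matched, 1 unmatched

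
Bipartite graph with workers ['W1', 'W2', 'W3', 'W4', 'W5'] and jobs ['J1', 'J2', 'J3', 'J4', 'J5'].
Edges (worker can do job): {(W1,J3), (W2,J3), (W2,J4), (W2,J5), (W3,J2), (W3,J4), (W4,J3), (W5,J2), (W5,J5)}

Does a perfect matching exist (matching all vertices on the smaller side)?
No, maximum matching has size 4 < 5

Maximum matching has size 4, need 5 for perfect matching.
Unmatched workers: ['W1']
Unmatched jobs: ['J1']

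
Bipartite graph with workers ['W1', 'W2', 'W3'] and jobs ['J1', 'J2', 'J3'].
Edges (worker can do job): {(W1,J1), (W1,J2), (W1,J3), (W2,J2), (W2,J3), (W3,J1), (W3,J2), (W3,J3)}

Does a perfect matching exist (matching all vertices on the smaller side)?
Yes, perfect matching exists (size 3)

Perfect matching: {(W1,J1), (W2,J2), (W3,J3)}
All 3 vertices on the smaller side are matched.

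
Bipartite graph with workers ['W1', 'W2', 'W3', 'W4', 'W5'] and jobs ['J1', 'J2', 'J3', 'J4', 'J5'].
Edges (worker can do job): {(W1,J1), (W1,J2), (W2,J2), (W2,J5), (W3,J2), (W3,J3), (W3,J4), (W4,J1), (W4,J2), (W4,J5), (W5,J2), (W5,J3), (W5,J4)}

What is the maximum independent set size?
Maximum independent set = 5

By König's theorem:
- Min vertex cover = Max matching = 5
- Max independent set = Total vertices - Min vertex cover
- Max independent set = 10 - 5 = 5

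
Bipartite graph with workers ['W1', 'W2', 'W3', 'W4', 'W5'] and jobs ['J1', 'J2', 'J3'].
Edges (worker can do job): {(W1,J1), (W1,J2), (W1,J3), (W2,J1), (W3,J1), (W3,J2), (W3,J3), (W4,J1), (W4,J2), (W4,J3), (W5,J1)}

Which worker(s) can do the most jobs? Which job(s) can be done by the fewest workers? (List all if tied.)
Most versatile: W1, W3, W4 (3 jobs); Least covered: J2, J3 (3 workers)

Worker degrees (jobs they can do): W1:3, W2:1, W3:3, W4:3, W5:1
Job degrees (workers who can do it): J1:5, J2:3, J3:3

Maximum worker degree is 3, achieved by: W1, W3, W4
Minimum job degree is 3, achieved by: J2, J3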